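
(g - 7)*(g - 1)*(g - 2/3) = g^3 - 26*g^2/3 + 37*g/3 - 14/3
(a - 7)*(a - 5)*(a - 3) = a^3 - 15*a^2 + 71*a - 105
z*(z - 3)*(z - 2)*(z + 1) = z^4 - 4*z^3 + z^2 + 6*z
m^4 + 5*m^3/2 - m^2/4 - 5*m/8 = m*(m - 1/2)*(m + 1/2)*(m + 5/2)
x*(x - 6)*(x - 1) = x^3 - 7*x^2 + 6*x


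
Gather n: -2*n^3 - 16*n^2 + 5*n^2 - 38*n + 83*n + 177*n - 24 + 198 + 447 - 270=-2*n^3 - 11*n^2 + 222*n + 351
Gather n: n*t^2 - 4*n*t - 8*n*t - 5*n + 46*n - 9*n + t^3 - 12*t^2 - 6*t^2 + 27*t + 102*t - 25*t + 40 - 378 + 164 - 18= n*(t^2 - 12*t + 32) + t^3 - 18*t^2 + 104*t - 192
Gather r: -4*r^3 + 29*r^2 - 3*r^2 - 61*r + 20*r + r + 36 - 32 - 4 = -4*r^3 + 26*r^2 - 40*r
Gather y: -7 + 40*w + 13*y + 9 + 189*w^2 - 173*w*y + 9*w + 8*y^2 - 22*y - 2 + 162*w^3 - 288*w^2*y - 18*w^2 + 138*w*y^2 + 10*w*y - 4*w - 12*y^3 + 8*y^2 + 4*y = 162*w^3 + 171*w^2 + 45*w - 12*y^3 + y^2*(138*w + 16) + y*(-288*w^2 - 163*w - 5)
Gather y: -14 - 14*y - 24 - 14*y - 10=-28*y - 48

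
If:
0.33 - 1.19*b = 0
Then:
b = 0.28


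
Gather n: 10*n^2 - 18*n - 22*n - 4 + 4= 10*n^2 - 40*n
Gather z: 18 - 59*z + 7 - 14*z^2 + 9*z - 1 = -14*z^2 - 50*z + 24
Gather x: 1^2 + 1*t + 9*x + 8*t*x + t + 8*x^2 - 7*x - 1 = 2*t + 8*x^2 + x*(8*t + 2)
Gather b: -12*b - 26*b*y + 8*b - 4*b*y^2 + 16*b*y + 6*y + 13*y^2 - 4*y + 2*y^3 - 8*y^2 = b*(-4*y^2 - 10*y - 4) + 2*y^3 + 5*y^2 + 2*y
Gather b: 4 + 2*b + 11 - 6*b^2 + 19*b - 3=-6*b^2 + 21*b + 12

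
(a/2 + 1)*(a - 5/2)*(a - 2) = a^3/2 - 5*a^2/4 - 2*a + 5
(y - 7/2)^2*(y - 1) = y^3 - 8*y^2 + 77*y/4 - 49/4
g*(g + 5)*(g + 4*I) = g^3 + 5*g^2 + 4*I*g^2 + 20*I*g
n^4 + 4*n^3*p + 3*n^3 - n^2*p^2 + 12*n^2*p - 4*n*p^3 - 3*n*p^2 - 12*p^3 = (n + 3)*(n - p)*(n + p)*(n + 4*p)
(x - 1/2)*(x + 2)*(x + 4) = x^3 + 11*x^2/2 + 5*x - 4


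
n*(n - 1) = n^2 - n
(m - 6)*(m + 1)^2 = m^3 - 4*m^2 - 11*m - 6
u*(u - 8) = u^2 - 8*u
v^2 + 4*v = v*(v + 4)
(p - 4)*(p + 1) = p^2 - 3*p - 4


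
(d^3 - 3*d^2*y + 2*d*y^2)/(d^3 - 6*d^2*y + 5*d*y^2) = (-d + 2*y)/(-d + 5*y)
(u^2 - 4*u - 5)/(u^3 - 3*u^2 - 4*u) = (u - 5)/(u*(u - 4))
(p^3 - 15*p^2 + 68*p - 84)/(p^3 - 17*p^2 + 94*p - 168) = (p - 2)/(p - 4)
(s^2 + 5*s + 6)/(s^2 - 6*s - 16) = (s + 3)/(s - 8)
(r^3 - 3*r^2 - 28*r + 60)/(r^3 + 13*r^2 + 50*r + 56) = (r^3 - 3*r^2 - 28*r + 60)/(r^3 + 13*r^2 + 50*r + 56)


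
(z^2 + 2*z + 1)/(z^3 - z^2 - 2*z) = (z + 1)/(z*(z - 2))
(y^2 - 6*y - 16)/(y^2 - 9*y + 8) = (y + 2)/(y - 1)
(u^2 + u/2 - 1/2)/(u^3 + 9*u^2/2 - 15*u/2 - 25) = (2*u^2 + u - 1)/(2*u^3 + 9*u^2 - 15*u - 50)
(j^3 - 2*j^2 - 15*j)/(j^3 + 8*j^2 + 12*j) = (j^2 - 2*j - 15)/(j^2 + 8*j + 12)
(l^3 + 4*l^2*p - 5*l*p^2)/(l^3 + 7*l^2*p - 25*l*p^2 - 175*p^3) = l*(-l + p)/(-l^2 - 2*l*p + 35*p^2)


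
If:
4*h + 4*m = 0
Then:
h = -m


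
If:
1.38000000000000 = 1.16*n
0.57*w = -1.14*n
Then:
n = 1.19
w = -2.38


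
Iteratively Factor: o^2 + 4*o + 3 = (o + 3)*(o + 1)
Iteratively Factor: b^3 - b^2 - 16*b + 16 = (b - 4)*(b^2 + 3*b - 4) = (b - 4)*(b + 4)*(b - 1)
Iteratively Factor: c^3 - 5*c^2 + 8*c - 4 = (c - 1)*(c^2 - 4*c + 4) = (c - 2)*(c - 1)*(c - 2)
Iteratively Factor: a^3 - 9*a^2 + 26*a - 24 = (a - 3)*(a^2 - 6*a + 8) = (a - 3)*(a - 2)*(a - 4)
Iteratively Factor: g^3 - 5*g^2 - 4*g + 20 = (g - 2)*(g^2 - 3*g - 10) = (g - 5)*(g - 2)*(g + 2)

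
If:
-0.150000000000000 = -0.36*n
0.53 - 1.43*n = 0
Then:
No Solution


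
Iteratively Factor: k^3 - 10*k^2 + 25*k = (k - 5)*(k^2 - 5*k) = (k - 5)^2*(k)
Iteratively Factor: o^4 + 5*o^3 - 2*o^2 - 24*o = (o + 4)*(o^3 + o^2 - 6*o) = o*(o + 4)*(o^2 + o - 6) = o*(o + 3)*(o + 4)*(o - 2)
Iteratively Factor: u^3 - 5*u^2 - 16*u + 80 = (u - 5)*(u^2 - 16) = (u - 5)*(u + 4)*(u - 4)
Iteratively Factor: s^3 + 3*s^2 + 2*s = (s + 2)*(s^2 + s) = s*(s + 2)*(s + 1)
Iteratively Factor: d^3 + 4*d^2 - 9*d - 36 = (d + 4)*(d^2 - 9) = (d - 3)*(d + 4)*(d + 3)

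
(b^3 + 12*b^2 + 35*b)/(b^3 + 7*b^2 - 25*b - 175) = b/(b - 5)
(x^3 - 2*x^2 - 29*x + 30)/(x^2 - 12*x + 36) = (x^2 + 4*x - 5)/(x - 6)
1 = 1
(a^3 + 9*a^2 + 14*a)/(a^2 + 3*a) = (a^2 + 9*a + 14)/(a + 3)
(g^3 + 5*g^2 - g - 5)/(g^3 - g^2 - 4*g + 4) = (g^2 + 6*g + 5)/(g^2 - 4)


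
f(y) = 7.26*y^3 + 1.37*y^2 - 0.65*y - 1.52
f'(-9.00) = 1738.87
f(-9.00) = -5177.24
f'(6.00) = 799.87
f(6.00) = 1612.06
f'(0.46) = 5.22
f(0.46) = -0.82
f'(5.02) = 561.97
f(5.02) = 948.18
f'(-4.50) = 428.06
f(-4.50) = -632.42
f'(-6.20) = 819.59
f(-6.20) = -1675.09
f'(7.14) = 1129.25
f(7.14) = 2706.28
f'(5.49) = 670.84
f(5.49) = 1237.51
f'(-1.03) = 19.63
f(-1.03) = -7.33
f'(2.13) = 104.00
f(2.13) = 73.47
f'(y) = 21.78*y^2 + 2.74*y - 0.65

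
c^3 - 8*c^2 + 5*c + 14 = (c - 7)*(c - 2)*(c + 1)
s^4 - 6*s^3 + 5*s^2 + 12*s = s*(s - 4)*(s - 3)*(s + 1)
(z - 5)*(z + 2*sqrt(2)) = z^2 - 5*z + 2*sqrt(2)*z - 10*sqrt(2)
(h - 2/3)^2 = h^2 - 4*h/3 + 4/9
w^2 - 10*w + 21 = (w - 7)*(w - 3)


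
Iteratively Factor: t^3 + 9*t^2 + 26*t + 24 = (t + 4)*(t^2 + 5*t + 6) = (t + 2)*(t + 4)*(t + 3)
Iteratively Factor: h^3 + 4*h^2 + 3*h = (h)*(h^2 + 4*h + 3) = h*(h + 3)*(h + 1)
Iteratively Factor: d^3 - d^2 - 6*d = (d)*(d^2 - d - 6) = d*(d - 3)*(d + 2)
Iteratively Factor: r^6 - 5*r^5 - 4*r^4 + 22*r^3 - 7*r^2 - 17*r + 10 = (r - 5)*(r^5 - 4*r^3 + 2*r^2 + 3*r - 2) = (r - 5)*(r - 1)*(r^4 + r^3 - 3*r^2 - r + 2) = (r - 5)*(r - 1)*(r + 1)*(r^3 - 3*r + 2) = (r - 5)*(r - 1)^2*(r + 1)*(r^2 + r - 2) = (r - 5)*(r - 1)^3*(r + 1)*(r + 2)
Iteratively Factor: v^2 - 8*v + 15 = (v - 5)*(v - 3)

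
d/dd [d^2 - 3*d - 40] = 2*d - 3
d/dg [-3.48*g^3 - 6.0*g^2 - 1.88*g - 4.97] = -10.44*g^2 - 12.0*g - 1.88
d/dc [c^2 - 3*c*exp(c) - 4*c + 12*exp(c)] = -3*c*exp(c) + 2*c + 9*exp(c) - 4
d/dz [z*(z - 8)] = 2*z - 8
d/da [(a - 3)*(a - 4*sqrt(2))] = 2*a - 4*sqrt(2) - 3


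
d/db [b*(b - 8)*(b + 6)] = 3*b^2 - 4*b - 48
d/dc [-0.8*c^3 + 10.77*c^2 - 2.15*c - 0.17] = -2.4*c^2 + 21.54*c - 2.15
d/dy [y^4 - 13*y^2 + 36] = 4*y^3 - 26*y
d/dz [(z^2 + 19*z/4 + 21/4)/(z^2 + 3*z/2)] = (-26*z^2 - 84*z - 63)/(2*z^2*(4*z^2 + 12*z + 9))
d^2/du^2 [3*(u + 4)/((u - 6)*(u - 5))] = 6*(u^3 + 12*u^2 - 222*u + 694)/(u^6 - 33*u^5 + 453*u^4 - 3311*u^3 + 13590*u^2 - 29700*u + 27000)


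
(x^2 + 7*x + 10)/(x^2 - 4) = (x + 5)/(x - 2)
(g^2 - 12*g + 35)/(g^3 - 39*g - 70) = (g - 5)/(g^2 + 7*g + 10)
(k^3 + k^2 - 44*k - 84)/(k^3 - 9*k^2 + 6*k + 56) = (k + 6)/(k - 4)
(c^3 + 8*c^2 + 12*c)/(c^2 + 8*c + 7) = c*(c^2 + 8*c + 12)/(c^2 + 8*c + 7)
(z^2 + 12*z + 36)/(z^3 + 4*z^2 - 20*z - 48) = (z + 6)/(z^2 - 2*z - 8)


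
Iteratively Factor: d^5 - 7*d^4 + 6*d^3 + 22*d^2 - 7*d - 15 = (d - 5)*(d^4 - 2*d^3 - 4*d^2 + 2*d + 3) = (d - 5)*(d - 3)*(d^3 + d^2 - d - 1) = (d - 5)*(d - 3)*(d - 1)*(d^2 + 2*d + 1) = (d - 5)*(d - 3)*(d - 1)*(d + 1)*(d + 1)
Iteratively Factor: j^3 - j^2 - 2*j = (j)*(j^2 - j - 2) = j*(j - 2)*(j + 1)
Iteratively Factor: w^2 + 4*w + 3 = (w + 3)*(w + 1)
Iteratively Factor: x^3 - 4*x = (x - 2)*(x^2 + 2*x) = (x - 2)*(x + 2)*(x)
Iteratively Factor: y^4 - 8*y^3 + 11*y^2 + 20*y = (y - 5)*(y^3 - 3*y^2 - 4*y) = y*(y - 5)*(y^2 - 3*y - 4) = y*(y - 5)*(y - 4)*(y + 1)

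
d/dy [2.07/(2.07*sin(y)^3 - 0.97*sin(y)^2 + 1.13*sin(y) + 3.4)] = (-12.8547*sin(y)^2 + 4.0158*sin(y) - 2.3391)*cos(y)/(2.07*sin(y)^3 - 0.97*sin(y)^2 + 1.13*sin(y) + 3.4)^2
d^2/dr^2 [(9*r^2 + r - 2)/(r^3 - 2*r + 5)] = 2*(9*r^6 + 3*r^5 + 42*r^4 - 313*r^3 - 18*r^2 + 30*r + 227)/(r^9 - 6*r^7 + 15*r^6 + 12*r^5 - 60*r^4 + 67*r^3 + 60*r^2 - 150*r + 125)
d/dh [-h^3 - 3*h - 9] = -3*h^2 - 3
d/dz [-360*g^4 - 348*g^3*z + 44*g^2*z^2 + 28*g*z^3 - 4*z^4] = -348*g^3 + 88*g^2*z + 84*g*z^2 - 16*z^3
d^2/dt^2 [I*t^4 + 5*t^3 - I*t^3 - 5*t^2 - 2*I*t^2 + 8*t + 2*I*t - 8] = 12*I*t^2 + 6*t*(5 - I) - 10 - 4*I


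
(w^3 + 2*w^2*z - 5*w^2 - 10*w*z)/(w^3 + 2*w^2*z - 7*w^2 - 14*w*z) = (w - 5)/(w - 7)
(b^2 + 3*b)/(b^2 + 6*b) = (b + 3)/(b + 6)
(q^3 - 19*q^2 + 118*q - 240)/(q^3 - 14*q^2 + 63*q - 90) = (q - 8)/(q - 3)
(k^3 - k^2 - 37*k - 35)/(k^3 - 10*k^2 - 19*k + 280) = (k + 1)/(k - 8)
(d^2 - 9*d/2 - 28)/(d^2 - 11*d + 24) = (d + 7/2)/(d - 3)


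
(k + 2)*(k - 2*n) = k^2 - 2*k*n + 2*k - 4*n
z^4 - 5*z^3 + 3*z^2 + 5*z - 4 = (z - 4)*(z - 1)^2*(z + 1)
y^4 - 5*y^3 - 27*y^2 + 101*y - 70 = (y - 7)*(y - 2)*(y - 1)*(y + 5)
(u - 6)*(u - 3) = u^2 - 9*u + 18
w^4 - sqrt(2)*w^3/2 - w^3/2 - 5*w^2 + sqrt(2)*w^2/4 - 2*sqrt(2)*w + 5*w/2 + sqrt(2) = (w - 1/2)*(w - 2*sqrt(2))*(w + sqrt(2)/2)*(w + sqrt(2))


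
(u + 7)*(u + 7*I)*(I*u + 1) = I*u^3 - 6*u^2 + 7*I*u^2 - 42*u + 7*I*u + 49*I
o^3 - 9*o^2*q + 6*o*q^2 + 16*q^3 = (o - 8*q)*(o - 2*q)*(o + q)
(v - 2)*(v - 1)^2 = v^3 - 4*v^2 + 5*v - 2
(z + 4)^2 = z^2 + 8*z + 16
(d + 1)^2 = d^2 + 2*d + 1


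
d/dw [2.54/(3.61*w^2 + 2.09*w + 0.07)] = (-18.3388*w - 5.3086)/(3.61*w^2 + 2.09*w + 0.07)^2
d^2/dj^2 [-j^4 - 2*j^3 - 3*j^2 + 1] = -12*j^2 - 12*j - 6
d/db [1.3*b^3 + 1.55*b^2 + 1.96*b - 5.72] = 3.9*b^2 + 3.1*b + 1.96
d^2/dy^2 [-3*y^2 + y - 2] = -6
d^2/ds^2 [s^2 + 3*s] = 2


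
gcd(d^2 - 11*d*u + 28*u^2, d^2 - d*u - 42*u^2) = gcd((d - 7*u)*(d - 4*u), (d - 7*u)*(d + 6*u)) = -d + 7*u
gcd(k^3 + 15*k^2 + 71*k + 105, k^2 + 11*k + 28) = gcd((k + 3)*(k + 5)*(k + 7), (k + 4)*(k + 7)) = k + 7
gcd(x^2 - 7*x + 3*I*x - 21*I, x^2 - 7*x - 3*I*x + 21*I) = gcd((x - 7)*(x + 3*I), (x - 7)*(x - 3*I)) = x - 7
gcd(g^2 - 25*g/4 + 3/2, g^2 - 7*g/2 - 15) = g - 6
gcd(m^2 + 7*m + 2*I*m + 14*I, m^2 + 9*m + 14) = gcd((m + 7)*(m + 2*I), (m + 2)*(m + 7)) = m + 7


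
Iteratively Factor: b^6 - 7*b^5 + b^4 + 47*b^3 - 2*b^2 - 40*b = (b - 4)*(b^5 - 3*b^4 - 11*b^3 + 3*b^2 + 10*b) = (b - 4)*(b + 1)*(b^4 - 4*b^3 - 7*b^2 + 10*b) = (b - 4)*(b - 1)*(b + 1)*(b^3 - 3*b^2 - 10*b) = (b - 4)*(b - 1)*(b + 1)*(b + 2)*(b^2 - 5*b) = b*(b - 4)*(b - 1)*(b + 1)*(b + 2)*(b - 5)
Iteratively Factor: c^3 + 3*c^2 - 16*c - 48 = (c + 4)*(c^2 - c - 12) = (c + 3)*(c + 4)*(c - 4)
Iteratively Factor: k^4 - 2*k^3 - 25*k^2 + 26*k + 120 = (k - 3)*(k^3 + k^2 - 22*k - 40) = (k - 5)*(k - 3)*(k^2 + 6*k + 8) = (k - 5)*(k - 3)*(k + 2)*(k + 4)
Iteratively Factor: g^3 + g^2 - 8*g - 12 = (g + 2)*(g^2 - g - 6) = (g + 2)^2*(g - 3)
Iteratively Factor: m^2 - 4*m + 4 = (m - 2)*(m - 2)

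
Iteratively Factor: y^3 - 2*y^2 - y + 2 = (y - 2)*(y^2 - 1) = (y - 2)*(y - 1)*(y + 1)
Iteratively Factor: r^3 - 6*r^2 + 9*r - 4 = (r - 1)*(r^2 - 5*r + 4) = (r - 1)^2*(r - 4)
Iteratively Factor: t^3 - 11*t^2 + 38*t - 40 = (t - 2)*(t^2 - 9*t + 20) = (t - 4)*(t - 2)*(t - 5)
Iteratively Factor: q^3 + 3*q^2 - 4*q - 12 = (q - 2)*(q^2 + 5*q + 6) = (q - 2)*(q + 3)*(q + 2)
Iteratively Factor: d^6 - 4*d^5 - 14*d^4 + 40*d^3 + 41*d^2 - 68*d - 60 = (d - 2)*(d^5 - 2*d^4 - 18*d^3 + 4*d^2 + 49*d + 30) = (d - 2)^2*(d^4 - 18*d^2 - 32*d - 15) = (d - 2)^2*(d + 1)*(d^3 - d^2 - 17*d - 15) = (d - 2)^2*(d + 1)^2*(d^2 - 2*d - 15) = (d - 2)^2*(d + 1)^2*(d + 3)*(d - 5)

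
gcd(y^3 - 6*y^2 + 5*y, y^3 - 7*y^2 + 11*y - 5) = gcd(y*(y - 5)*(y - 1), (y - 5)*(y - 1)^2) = y^2 - 6*y + 5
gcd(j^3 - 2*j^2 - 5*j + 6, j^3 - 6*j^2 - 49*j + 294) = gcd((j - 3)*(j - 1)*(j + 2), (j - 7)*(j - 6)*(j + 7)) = 1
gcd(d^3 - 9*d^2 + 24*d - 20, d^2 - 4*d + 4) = d^2 - 4*d + 4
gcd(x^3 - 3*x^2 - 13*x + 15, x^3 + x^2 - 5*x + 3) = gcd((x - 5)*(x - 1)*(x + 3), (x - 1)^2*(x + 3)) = x^2 + 2*x - 3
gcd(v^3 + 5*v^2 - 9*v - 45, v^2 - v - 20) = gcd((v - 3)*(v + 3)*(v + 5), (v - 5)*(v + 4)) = 1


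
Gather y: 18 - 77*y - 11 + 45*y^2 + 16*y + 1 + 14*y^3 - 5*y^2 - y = 14*y^3 + 40*y^2 - 62*y + 8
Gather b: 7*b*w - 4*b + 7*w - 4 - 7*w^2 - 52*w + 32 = b*(7*w - 4) - 7*w^2 - 45*w + 28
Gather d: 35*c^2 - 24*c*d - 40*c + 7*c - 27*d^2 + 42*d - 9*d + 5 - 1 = 35*c^2 - 33*c - 27*d^2 + d*(33 - 24*c) + 4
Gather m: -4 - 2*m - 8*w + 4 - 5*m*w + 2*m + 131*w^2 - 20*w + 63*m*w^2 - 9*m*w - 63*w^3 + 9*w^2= m*(63*w^2 - 14*w) - 63*w^3 + 140*w^2 - 28*w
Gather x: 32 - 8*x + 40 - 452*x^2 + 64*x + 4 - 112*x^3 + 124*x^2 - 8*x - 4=-112*x^3 - 328*x^2 + 48*x + 72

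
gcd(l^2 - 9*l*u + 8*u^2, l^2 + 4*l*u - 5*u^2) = -l + u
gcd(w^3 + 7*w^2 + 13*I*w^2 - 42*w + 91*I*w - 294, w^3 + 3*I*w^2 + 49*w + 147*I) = w + 7*I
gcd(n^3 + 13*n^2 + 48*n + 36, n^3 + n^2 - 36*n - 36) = n^2 + 7*n + 6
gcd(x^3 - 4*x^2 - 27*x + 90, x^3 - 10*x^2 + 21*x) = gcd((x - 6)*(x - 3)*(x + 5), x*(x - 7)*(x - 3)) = x - 3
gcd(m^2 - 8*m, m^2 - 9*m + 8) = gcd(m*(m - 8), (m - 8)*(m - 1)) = m - 8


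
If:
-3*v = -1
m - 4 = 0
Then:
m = 4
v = 1/3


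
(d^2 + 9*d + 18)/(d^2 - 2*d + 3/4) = 4*(d^2 + 9*d + 18)/(4*d^2 - 8*d + 3)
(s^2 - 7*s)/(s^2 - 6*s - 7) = s/(s + 1)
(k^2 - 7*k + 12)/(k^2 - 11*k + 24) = (k - 4)/(k - 8)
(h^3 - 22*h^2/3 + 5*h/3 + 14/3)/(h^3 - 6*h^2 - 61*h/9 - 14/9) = 3*(h - 1)/(3*h + 1)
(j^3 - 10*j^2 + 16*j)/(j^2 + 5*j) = (j^2 - 10*j + 16)/(j + 5)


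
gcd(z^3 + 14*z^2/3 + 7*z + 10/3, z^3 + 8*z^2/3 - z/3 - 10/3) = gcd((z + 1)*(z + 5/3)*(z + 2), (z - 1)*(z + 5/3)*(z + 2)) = z^2 + 11*z/3 + 10/3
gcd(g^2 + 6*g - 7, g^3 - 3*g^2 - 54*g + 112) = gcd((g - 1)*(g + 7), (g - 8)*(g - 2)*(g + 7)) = g + 7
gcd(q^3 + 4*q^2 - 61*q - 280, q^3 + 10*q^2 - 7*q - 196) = q + 7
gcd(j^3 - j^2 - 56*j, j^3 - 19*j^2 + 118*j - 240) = j - 8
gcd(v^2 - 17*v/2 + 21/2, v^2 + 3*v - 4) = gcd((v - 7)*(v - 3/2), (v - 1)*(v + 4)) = 1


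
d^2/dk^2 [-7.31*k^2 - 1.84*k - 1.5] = -14.6200000000000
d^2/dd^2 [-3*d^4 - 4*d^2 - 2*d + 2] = -36*d^2 - 8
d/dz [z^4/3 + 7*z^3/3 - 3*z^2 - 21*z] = 4*z^3/3 + 7*z^2 - 6*z - 21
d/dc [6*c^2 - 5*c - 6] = 12*c - 5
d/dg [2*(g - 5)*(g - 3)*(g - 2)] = 6*g^2 - 40*g + 62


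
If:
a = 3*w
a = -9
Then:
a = -9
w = -3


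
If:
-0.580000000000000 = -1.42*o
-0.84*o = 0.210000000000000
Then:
No Solution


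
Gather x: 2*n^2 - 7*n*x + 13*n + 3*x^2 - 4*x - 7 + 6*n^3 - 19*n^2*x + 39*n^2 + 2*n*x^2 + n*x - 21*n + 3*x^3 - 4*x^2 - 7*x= 6*n^3 + 41*n^2 - 8*n + 3*x^3 + x^2*(2*n - 1) + x*(-19*n^2 - 6*n - 11) - 7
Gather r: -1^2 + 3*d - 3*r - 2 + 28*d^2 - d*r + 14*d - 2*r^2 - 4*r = 28*d^2 + 17*d - 2*r^2 + r*(-d - 7) - 3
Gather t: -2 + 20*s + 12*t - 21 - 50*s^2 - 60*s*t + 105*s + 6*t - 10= -50*s^2 + 125*s + t*(18 - 60*s) - 33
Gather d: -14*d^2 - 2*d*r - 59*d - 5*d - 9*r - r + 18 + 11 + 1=-14*d^2 + d*(-2*r - 64) - 10*r + 30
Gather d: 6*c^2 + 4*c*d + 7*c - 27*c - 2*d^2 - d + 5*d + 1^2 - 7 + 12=6*c^2 - 20*c - 2*d^2 + d*(4*c + 4) + 6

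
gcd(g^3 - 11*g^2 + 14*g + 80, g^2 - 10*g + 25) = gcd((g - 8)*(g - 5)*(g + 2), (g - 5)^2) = g - 5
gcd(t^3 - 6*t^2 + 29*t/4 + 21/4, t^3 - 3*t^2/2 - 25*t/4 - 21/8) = t^2 - 3*t - 7/4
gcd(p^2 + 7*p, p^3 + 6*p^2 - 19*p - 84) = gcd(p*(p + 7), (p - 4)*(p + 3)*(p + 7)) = p + 7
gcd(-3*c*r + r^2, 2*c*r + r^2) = r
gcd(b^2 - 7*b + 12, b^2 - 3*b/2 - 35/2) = 1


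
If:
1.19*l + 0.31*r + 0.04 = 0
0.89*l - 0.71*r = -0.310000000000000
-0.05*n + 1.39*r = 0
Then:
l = -0.11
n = 8.27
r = 0.30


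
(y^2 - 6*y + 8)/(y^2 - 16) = (y - 2)/(y + 4)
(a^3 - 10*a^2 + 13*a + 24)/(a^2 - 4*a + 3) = (a^2 - 7*a - 8)/(a - 1)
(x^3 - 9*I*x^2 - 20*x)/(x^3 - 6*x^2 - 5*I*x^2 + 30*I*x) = (x - 4*I)/(x - 6)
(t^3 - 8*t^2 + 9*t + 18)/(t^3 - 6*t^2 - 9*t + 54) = (t + 1)/(t + 3)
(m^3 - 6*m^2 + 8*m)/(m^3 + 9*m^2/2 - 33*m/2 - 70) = 2*m*(m - 2)/(2*m^2 + 17*m + 35)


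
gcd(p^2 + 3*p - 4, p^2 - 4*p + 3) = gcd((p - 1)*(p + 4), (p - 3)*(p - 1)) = p - 1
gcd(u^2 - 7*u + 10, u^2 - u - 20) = u - 5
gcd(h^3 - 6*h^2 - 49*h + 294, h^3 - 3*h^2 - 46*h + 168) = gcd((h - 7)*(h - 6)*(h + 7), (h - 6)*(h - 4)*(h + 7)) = h^2 + h - 42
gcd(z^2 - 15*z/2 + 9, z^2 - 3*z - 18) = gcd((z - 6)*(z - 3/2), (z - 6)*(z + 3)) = z - 6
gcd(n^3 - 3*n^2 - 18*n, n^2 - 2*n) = n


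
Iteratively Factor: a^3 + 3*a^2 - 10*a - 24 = (a + 4)*(a^2 - a - 6) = (a + 2)*(a + 4)*(a - 3)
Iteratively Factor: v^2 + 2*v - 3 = (v + 3)*(v - 1)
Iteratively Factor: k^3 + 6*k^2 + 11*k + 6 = (k + 1)*(k^2 + 5*k + 6) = (k + 1)*(k + 2)*(k + 3)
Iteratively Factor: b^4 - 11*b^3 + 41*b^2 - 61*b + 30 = (b - 3)*(b^3 - 8*b^2 + 17*b - 10) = (b - 3)*(b - 2)*(b^2 - 6*b + 5) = (b - 5)*(b - 3)*(b - 2)*(b - 1)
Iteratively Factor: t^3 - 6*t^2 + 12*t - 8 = (t - 2)*(t^2 - 4*t + 4) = (t - 2)^2*(t - 2)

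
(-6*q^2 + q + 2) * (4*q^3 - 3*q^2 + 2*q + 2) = -24*q^5 + 22*q^4 - 7*q^3 - 16*q^2 + 6*q + 4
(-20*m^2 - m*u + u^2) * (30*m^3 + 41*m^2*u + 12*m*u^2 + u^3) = -600*m^5 - 850*m^4*u - 251*m^3*u^2 + 9*m^2*u^3 + 11*m*u^4 + u^5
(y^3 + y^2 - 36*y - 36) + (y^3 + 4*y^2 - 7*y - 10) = 2*y^3 + 5*y^2 - 43*y - 46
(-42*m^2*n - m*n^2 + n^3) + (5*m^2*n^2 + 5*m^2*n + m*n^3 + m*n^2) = 5*m^2*n^2 - 37*m^2*n + m*n^3 + n^3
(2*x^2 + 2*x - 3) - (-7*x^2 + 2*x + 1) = 9*x^2 - 4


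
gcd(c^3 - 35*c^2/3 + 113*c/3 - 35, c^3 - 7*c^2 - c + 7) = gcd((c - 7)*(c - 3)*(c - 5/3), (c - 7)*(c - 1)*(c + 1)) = c - 7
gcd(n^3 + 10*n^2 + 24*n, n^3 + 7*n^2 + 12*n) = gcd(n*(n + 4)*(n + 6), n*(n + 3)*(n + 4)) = n^2 + 4*n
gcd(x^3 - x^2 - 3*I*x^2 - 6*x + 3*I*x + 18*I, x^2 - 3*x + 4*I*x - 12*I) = x - 3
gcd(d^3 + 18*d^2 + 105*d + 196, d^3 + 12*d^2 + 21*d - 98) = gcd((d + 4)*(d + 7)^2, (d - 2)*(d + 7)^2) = d^2 + 14*d + 49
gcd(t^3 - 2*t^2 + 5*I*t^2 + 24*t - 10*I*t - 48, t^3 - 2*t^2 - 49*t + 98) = t - 2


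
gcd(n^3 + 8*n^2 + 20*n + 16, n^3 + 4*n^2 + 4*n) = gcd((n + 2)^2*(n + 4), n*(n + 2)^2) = n^2 + 4*n + 4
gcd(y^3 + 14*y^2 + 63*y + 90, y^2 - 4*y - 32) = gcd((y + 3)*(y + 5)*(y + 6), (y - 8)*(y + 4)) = 1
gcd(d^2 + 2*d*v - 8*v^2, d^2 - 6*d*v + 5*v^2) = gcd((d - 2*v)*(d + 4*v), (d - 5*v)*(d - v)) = 1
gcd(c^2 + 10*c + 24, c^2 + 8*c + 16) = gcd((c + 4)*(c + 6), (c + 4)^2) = c + 4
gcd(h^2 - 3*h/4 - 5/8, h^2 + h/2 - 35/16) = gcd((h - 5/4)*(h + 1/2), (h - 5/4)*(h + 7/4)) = h - 5/4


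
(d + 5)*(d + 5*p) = d^2 + 5*d*p + 5*d + 25*p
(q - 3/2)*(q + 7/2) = q^2 + 2*q - 21/4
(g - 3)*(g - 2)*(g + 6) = g^3 + g^2 - 24*g + 36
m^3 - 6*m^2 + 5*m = m*(m - 5)*(m - 1)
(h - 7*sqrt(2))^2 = h^2 - 14*sqrt(2)*h + 98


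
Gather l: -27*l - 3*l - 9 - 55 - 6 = -30*l - 70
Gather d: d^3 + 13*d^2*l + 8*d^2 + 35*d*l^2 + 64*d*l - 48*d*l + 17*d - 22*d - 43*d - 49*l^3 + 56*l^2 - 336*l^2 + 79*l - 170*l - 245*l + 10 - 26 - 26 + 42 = d^3 + d^2*(13*l + 8) + d*(35*l^2 + 16*l - 48) - 49*l^3 - 280*l^2 - 336*l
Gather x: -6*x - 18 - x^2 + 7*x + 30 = -x^2 + x + 12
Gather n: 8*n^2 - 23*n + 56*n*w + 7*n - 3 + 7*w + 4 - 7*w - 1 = 8*n^2 + n*(56*w - 16)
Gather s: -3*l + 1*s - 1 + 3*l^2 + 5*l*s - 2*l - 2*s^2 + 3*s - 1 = 3*l^2 - 5*l - 2*s^2 + s*(5*l + 4) - 2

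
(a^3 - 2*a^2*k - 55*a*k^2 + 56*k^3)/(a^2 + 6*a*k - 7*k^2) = a - 8*k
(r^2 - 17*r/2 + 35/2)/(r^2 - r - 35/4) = 2*(r - 5)/(2*r + 5)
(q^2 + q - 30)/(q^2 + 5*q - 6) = (q - 5)/(q - 1)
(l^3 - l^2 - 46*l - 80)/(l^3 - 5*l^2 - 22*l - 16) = (l + 5)/(l + 1)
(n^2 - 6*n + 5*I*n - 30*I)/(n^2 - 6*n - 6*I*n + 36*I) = (n + 5*I)/(n - 6*I)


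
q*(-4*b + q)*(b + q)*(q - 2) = -4*b^2*q^2 + 8*b^2*q - 3*b*q^3 + 6*b*q^2 + q^4 - 2*q^3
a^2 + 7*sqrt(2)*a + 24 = (a + 3*sqrt(2))*(a + 4*sqrt(2))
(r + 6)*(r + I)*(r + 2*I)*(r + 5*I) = r^4 + 6*r^3 + 8*I*r^3 - 17*r^2 + 48*I*r^2 - 102*r - 10*I*r - 60*I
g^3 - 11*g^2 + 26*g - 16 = (g - 8)*(g - 2)*(g - 1)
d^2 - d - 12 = (d - 4)*(d + 3)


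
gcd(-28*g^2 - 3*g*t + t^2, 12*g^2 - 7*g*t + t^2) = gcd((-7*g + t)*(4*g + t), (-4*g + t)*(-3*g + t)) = 1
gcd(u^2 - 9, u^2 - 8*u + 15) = u - 3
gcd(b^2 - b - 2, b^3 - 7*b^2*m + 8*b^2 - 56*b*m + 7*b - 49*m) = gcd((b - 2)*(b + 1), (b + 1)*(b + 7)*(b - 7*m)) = b + 1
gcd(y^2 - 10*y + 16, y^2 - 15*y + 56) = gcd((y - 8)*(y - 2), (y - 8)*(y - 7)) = y - 8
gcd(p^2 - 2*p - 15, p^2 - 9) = p + 3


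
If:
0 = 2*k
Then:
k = 0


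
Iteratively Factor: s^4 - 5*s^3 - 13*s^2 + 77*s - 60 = (s - 5)*(s^3 - 13*s + 12) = (s - 5)*(s - 1)*(s^2 + s - 12) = (s - 5)*(s - 1)*(s + 4)*(s - 3)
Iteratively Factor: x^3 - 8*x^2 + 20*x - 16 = (x - 2)*(x^2 - 6*x + 8) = (x - 2)^2*(x - 4)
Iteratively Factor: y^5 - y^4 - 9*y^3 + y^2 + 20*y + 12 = (y - 3)*(y^4 + 2*y^3 - 3*y^2 - 8*y - 4) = (y - 3)*(y + 1)*(y^3 + y^2 - 4*y - 4) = (y - 3)*(y + 1)^2*(y^2 - 4) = (y - 3)*(y + 1)^2*(y + 2)*(y - 2)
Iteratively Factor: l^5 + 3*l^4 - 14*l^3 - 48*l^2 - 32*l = (l)*(l^4 + 3*l^3 - 14*l^2 - 48*l - 32) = l*(l + 4)*(l^3 - l^2 - 10*l - 8) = l*(l + 2)*(l + 4)*(l^2 - 3*l - 4) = l*(l + 1)*(l + 2)*(l + 4)*(l - 4)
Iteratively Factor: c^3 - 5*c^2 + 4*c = (c - 4)*(c^2 - c) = (c - 4)*(c - 1)*(c)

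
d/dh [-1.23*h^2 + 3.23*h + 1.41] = 3.23 - 2.46*h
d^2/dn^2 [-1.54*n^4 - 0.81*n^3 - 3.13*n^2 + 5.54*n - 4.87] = -18.48*n^2 - 4.86*n - 6.26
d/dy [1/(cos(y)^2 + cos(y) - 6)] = (2*cos(y) + 1)*sin(y)/(cos(y)^2 + cos(y) - 6)^2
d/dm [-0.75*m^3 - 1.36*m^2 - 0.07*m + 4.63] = -2.25*m^2 - 2.72*m - 0.07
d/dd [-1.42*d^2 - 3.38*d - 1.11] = -2.84*d - 3.38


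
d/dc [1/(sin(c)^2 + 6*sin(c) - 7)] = -2*(sin(c) + 3)*cos(c)/(sin(c)^2 + 6*sin(c) - 7)^2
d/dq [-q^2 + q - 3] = 1 - 2*q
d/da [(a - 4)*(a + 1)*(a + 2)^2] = 4*a^3 + 3*a^2 - 24*a - 28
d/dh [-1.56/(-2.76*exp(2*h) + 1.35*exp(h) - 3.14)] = (2.106 - 8.6112*exp(h))*exp(h)/(2.76*exp(2*h) - 1.35*exp(h) + 3.14)^2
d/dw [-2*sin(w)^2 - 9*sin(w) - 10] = -(4*sin(w) + 9)*cos(w)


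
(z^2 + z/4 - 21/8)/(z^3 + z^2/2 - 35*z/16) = 2*(2*z - 3)/(z*(4*z - 5))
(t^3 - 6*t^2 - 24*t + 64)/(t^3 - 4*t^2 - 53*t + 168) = (t^2 + 2*t - 8)/(t^2 + 4*t - 21)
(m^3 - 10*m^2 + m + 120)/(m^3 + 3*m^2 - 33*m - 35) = (m^2 - 5*m - 24)/(m^2 + 8*m + 7)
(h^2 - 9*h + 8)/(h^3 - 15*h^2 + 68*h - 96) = (h - 1)/(h^2 - 7*h + 12)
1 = 1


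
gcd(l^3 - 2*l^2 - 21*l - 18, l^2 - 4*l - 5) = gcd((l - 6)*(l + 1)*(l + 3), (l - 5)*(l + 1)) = l + 1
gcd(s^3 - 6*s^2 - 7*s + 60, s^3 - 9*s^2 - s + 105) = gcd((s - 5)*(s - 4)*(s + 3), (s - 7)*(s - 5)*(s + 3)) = s^2 - 2*s - 15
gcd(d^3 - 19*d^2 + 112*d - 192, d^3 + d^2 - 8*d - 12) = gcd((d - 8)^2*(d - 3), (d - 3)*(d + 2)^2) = d - 3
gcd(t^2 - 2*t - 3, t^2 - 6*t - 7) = t + 1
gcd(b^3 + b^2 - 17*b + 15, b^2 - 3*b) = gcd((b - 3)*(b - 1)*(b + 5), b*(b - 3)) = b - 3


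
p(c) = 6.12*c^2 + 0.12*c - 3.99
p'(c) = 12.24*c + 0.12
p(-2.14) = 23.78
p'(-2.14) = -26.07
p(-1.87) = 17.19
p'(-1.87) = -22.77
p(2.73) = 41.95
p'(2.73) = 33.54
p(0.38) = -3.06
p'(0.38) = 4.77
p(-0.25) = -3.64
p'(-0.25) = -2.94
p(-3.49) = 70.13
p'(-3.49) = -42.60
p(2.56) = 36.43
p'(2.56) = 31.45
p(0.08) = -3.94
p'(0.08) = 1.10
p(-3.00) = 50.73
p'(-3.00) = -36.60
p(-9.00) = 490.65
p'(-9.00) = -110.04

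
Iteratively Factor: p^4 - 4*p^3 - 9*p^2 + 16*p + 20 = (p + 2)*(p^3 - 6*p^2 + 3*p + 10) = (p - 2)*(p + 2)*(p^2 - 4*p - 5) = (p - 2)*(p + 1)*(p + 2)*(p - 5)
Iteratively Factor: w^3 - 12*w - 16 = (w + 2)*(w^2 - 2*w - 8) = (w - 4)*(w + 2)*(w + 2)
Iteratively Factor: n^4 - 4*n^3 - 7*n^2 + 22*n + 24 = (n - 4)*(n^3 - 7*n - 6) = (n - 4)*(n - 3)*(n^2 + 3*n + 2) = (n - 4)*(n - 3)*(n + 2)*(n + 1)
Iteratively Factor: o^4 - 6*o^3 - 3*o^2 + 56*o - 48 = (o + 3)*(o^3 - 9*o^2 + 24*o - 16) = (o - 1)*(o + 3)*(o^2 - 8*o + 16) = (o - 4)*(o - 1)*(o + 3)*(o - 4)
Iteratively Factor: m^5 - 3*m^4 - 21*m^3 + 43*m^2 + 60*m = (m - 5)*(m^4 + 2*m^3 - 11*m^2 - 12*m) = m*(m - 5)*(m^3 + 2*m^2 - 11*m - 12) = m*(m - 5)*(m - 3)*(m^2 + 5*m + 4) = m*(m - 5)*(m - 3)*(m + 1)*(m + 4)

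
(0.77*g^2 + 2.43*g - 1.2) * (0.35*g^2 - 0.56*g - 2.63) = 0.2695*g^4 + 0.4193*g^3 - 3.8059*g^2 - 5.7189*g + 3.156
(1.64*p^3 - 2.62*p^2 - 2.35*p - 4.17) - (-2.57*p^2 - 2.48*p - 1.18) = 1.64*p^3 - 0.0500000000000003*p^2 + 0.13*p - 2.99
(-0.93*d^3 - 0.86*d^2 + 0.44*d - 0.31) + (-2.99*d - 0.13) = -0.93*d^3 - 0.86*d^2 - 2.55*d - 0.44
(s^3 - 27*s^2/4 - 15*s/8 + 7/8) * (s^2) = s^5 - 27*s^4/4 - 15*s^3/8 + 7*s^2/8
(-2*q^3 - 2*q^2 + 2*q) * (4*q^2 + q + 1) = -8*q^5 - 10*q^4 + 4*q^3 + 2*q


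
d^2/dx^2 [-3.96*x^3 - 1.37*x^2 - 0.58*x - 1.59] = -23.76*x - 2.74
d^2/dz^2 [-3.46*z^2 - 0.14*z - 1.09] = -6.92000000000000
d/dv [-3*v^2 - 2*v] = -6*v - 2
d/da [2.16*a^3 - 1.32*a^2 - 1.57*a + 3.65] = 6.48*a^2 - 2.64*a - 1.57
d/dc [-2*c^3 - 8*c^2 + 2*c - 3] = -6*c^2 - 16*c + 2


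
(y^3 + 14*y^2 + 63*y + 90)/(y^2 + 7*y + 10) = (y^2 + 9*y + 18)/(y + 2)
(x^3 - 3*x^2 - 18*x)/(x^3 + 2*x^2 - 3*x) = (x - 6)/(x - 1)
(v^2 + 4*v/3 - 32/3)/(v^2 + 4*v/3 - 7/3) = (3*v^2 + 4*v - 32)/(3*v^2 + 4*v - 7)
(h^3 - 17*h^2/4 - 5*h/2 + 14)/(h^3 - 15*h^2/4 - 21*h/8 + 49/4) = 2*(h - 4)/(2*h - 7)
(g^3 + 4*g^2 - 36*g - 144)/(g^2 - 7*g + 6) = (g^2 + 10*g + 24)/(g - 1)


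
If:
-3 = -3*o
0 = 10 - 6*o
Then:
No Solution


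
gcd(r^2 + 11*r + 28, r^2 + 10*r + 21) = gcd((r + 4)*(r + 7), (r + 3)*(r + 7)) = r + 7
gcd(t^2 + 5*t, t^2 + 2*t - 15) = t + 5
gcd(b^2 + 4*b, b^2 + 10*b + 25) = 1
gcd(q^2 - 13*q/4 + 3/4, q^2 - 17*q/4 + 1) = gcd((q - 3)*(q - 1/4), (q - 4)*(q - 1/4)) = q - 1/4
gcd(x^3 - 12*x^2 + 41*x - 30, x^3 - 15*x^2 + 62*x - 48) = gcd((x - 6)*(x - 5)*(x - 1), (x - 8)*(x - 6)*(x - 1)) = x^2 - 7*x + 6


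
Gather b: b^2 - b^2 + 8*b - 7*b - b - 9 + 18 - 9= 0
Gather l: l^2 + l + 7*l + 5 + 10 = l^2 + 8*l + 15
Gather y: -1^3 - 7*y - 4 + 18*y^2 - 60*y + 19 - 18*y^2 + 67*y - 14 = 0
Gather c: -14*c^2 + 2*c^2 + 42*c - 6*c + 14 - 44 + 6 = -12*c^2 + 36*c - 24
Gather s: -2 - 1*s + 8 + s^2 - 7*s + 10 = s^2 - 8*s + 16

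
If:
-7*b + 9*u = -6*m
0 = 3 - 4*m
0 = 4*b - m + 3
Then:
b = -9/16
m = 3/4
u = -15/16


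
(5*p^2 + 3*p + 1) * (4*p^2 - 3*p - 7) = 20*p^4 - 3*p^3 - 40*p^2 - 24*p - 7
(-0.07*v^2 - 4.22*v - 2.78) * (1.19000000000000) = -0.0833*v^2 - 5.0218*v - 3.3082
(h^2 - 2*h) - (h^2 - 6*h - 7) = 4*h + 7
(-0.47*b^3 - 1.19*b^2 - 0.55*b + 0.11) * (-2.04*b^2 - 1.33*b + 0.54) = 0.9588*b^5 + 3.0527*b^4 + 2.4509*b^3 - 0.1355*b^2 - 0.4433*b + 0.0594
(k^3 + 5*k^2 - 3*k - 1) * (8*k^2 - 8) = 8*k^5 + 40*k^4 - 32*k^3 - 48*k^2 + 24*k + 8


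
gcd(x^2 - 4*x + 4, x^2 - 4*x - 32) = 1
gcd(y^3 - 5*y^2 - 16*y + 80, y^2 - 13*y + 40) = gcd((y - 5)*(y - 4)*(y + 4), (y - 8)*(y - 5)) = y - 5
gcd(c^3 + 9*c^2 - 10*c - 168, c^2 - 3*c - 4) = c - 4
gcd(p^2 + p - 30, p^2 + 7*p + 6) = p + 6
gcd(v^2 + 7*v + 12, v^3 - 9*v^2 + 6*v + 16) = 1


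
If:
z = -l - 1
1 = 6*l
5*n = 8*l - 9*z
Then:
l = 1/6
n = 71/30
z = -7/6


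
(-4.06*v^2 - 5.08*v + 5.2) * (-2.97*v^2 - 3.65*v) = 12.0582*v^4 + 29.9066*v^3 + 3.098*v^2 - 18.98*v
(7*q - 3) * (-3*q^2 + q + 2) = -21*q^3 + 16*q^2 + 11*q - 6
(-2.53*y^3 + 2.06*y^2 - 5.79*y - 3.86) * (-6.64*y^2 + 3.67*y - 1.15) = 16.7992*y^5 - 22.9635*y^4 + 48.9153*y^3 + 2.0121*y^2 - 7.5077*y + 4.439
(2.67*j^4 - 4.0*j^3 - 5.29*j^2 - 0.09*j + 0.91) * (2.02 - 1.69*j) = -4.5123*j^5 + 12.1534*j^4 + 0.860099999999999*j^3 - 10.5337*j^2 - 1.7197*j + 1.8382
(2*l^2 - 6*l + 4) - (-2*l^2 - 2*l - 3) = 4*l^2 - 4*l + 7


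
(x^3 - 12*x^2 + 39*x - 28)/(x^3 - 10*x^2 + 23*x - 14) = (x - 4)/(x - 2)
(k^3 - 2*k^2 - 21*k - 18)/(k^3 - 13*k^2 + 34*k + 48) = (k + 3)/(k - 8)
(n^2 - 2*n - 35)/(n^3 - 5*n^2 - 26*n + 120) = (n - 7)/(n^2 - 10*n + 24)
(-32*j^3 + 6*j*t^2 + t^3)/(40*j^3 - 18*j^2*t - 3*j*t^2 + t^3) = (4*j + t)/(-5*j + t)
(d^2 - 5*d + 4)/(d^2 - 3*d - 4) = (d - 1)/(d + 1)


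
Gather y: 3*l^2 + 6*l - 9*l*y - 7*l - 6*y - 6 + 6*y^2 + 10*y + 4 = 3*l^2 - l + 6*y^2 + y*(4 - 9*l) - 2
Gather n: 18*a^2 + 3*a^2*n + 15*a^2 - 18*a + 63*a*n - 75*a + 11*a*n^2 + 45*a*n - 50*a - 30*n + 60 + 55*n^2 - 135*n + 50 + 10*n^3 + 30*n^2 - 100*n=33*a^2 - 143*a + 10*n^3 + n^2*(11*a + 85) + n*(3*a^2 + 108*a - 265) + 110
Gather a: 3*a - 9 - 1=3*a - 10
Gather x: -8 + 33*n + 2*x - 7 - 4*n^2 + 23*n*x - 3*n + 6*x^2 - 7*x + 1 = -4*n^2 + 30*n + 6*x^2 + x*(23*n - 5) - 14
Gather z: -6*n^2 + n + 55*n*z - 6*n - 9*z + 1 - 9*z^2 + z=-6*n^2 - 5*n - 9*z^2 + z*(55*n - 8) + 1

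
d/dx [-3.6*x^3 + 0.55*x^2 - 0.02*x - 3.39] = -10.8*x^2 + 1.1*x - 0.02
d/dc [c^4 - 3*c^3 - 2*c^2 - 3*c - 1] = 4*c^3 - 9*c^2 - 4*c - 3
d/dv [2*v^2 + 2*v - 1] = 4*v + 2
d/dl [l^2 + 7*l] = 2*l + 7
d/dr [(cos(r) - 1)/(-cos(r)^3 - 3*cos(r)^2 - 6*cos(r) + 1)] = 16*(-2*cos(r)^3 + 6*cos(r) + 5)*sin(r)/(27*cos(r) + 6*cos(2*r) + cos(3*r) + 2)^2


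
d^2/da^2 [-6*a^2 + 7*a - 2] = -12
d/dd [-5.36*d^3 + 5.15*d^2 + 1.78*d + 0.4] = -16.08*d^2 + 10.3*d + 1.78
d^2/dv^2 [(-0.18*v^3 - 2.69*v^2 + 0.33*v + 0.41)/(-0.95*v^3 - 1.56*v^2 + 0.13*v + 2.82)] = (4.32193*v^6 - 1.65357*v^5 + 0.405270000000005*v^4 + 92.162394*v^3 + 55.10733*v^2 - 6.213276*v + 39.404666)/(0.857375*v^9 + 4.2237*v^8 + 6.583785*v^7 - 4.994694*v^6 - 25.976379*v^5 - 18.419544*v^4 + 26.093519*v^3 + 37.074258*v^2 - 3.101436*v - 22.425768)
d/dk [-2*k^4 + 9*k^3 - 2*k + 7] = -8*k^3 + 27*k^2 - 2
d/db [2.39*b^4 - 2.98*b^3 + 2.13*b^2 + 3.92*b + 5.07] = 9.56*b^3 - 8.94*b^2 + 4.26*b + 3.92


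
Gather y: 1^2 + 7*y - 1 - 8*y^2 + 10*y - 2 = -8*y^2 + 17*y - 2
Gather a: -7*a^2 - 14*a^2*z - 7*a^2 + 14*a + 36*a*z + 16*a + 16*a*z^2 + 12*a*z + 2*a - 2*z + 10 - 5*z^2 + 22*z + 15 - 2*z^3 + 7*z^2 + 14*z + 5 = a^2*(-14*z - 14) + a*(16*z^2 + 48*z + 32) - 2*z^3 + 2*z^2 + 34*z + 30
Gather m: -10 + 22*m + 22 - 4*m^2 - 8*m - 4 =-4*m^2 + 14*m + 8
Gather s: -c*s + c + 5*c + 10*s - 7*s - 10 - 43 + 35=6*c + s*(3 - c) - 18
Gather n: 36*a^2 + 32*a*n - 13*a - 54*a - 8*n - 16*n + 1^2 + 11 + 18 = 36*a^2 - 67*a + n*(32*a - 24) + 30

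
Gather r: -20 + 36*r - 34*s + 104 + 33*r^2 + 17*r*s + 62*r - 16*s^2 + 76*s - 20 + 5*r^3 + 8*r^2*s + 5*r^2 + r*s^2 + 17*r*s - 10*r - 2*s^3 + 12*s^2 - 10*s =5*r^3 + r^2*(8*s + 38) + r*(s^2 + 34*s + 88) - 2*s^3 - 4*s^2 + 32*s + 64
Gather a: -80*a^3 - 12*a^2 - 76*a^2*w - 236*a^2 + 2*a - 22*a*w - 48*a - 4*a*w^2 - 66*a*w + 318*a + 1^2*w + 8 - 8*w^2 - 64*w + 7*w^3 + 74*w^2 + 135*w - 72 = -80*a^3 + a^2*(-76*w - 248) + a*(-4*w^2 - 88*w + 272) + 7*w^3 + 66*w^2 + 72*w - 64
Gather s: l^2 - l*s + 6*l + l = l^2 - l*s + 7*l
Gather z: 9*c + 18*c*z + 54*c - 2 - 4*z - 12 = 63*c + z*(18*c - 4) - 14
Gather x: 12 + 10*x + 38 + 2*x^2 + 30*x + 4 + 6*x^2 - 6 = 8*x^2 + 40*x + 48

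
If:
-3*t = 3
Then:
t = -1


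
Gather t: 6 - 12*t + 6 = 12 - 12*t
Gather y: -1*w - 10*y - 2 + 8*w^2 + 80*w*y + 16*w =8*w^2 + 15*w + y*(80*w - 10) - 2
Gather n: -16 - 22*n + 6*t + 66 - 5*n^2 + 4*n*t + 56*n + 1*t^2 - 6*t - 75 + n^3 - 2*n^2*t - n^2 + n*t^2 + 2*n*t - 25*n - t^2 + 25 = n^3 + n^2*(-2*t - 6) + n*(t^2 + 6*t + 9)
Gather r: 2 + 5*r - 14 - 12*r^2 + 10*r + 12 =-12*r^2 + 15*r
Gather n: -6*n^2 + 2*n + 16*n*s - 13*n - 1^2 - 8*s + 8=-6*n^2 + n*(16*s - 11) - 8*s + 7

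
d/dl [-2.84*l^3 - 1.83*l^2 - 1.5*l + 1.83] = -8.52*l^2 - 3.66*l - 1.5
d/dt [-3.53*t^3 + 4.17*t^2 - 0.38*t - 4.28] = -10.59*t^2 + 8.34*t - 0.38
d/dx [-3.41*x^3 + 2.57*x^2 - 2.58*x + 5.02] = -10.23*x^2 + 5.14*x - 2.58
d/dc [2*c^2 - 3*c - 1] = 4*c - 3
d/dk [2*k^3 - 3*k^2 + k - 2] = 6*k^2 - 6*k + 1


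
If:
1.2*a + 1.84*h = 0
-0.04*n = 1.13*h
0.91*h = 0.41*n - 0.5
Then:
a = 0.06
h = -0.04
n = 1.13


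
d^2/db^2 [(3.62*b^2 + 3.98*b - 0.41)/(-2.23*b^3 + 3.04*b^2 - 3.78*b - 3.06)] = (-36.003796*b^6 - 118.752852*b^5 + 369.440532*b^4 + 211.697232*b^3 + 167.32722*b^2 - 267.196212*b + 43.62372)/(11.089567*b^9 - 45.352848*b^8 + 118.21899*b^7 - 136.195498*b^6 + 75.923028*b^5 + 109.291464*b^4 - 94.325796*b^3 + 45.77148*b^2 + 106.183224*b + 28.652616)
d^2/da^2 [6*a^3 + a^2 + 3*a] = 36*a + 2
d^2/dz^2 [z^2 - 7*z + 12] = 2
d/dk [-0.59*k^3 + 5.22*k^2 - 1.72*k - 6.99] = -1.77*k^2 + 10.44*k - 1.72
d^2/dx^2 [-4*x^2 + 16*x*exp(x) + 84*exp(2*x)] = 16*x*exp(x) + 336*exp(2*x) + 32*exp(x) - 8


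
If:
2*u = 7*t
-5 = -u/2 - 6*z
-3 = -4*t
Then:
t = 3/4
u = 21/8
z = 59/96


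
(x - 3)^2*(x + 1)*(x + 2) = x^4 - 3*x^3 - 7*x^2 + 15*x + 18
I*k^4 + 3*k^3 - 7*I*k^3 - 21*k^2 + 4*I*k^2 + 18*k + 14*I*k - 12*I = (k - 6)*(k - 2*I)*(k - I)*(I*k - I)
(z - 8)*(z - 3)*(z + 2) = z^3 - 9*z^2 + 2*z + 48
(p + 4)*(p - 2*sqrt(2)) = p^2 - 2*sqrt(2)*p + 4*p - 8*sqrt(2)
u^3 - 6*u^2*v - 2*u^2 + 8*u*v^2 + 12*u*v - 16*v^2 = (u - 2)*(u - 4*v)*(u - 2*v)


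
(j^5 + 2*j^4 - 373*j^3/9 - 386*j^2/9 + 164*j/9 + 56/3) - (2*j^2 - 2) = j^5 + 2*j^4 - 373*j^3/9 - 404*j^2/9 + 164*j/9 + 62/3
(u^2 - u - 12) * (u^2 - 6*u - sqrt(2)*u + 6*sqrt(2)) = u^4 - 7*u^3 - sqrt(2)*u^3 - 6*u^2 + 7*sqrt(2)*u^2 + 6*sqrt(2)*u + 72*u - 72*sqrt(2)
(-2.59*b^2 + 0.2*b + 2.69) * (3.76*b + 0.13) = -9.7384*b^3 + 0.4153*b^2 + 10.1404*b + 0.3497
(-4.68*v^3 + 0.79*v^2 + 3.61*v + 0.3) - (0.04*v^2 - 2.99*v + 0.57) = -4.68*v^3 + 0.75*v^2 + 6.6*v - 0.27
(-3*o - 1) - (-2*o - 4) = 3 - o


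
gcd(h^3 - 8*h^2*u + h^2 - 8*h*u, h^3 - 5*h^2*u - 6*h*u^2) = h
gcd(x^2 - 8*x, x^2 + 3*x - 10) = 1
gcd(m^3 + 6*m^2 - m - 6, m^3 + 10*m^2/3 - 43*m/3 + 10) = m^2 + 5*m - 6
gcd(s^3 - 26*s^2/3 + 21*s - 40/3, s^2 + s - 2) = s - 1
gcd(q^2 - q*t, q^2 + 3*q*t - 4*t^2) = q - t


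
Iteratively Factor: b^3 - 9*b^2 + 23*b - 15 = (b - 1)*(b^2 - 8*b + 15) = (b - 5)*(b - 1)*(b - 3)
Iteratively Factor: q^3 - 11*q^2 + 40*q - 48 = (q - 4)*(q^2 - 7*q + 12) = (q - 4)^2*(q - 3)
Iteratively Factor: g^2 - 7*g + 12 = (g - 4)*(g - 3)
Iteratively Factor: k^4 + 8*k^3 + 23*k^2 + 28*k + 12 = (k + 3)*(k^3 + 5*k^2 + 8*k + 4) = (k + 1)*(k + 3)*(k^2 + 4*k + 4) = (k + 1)*(k + 2)*(k + 3)*(k + 2)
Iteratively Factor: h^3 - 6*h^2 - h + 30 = (h - 5)*(h^2 - h - 6) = (h - 5)*(h - 3)*(h + 2)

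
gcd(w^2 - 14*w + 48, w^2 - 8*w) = w - 8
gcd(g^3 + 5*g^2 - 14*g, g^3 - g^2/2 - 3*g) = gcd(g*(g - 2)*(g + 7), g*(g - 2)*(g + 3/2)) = g^2 - 2*g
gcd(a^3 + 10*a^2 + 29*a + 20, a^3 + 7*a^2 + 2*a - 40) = a^2 + 9*a + 20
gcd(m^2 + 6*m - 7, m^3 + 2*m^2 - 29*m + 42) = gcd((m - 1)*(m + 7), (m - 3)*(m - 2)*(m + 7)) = m + 7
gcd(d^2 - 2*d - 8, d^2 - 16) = d - 4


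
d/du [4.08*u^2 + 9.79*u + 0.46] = 8.16*u + 9.79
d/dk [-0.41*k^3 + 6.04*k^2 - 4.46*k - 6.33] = -1.23*k^2 + 12.08*k - 4.46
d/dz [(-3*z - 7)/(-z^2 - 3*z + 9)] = (3*z^2 + 9*z - (2*z + 3)*(3*z + 7) - 27)/(z^2 + 3*z - 9)^2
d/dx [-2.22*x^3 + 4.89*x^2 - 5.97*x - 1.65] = -6.66*x^2 + 9.78*x - 5.97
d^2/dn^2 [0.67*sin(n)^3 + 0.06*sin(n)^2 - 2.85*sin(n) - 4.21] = 2.3475*sin(n) + 1.5075*sin(3*n) + 0.12*cos(2*n)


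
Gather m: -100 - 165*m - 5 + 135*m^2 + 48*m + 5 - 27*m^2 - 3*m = 108*m^2 - 120*m - 100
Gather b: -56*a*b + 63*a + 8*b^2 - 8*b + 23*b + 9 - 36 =63*a + 8*b^2 + b*(15 - 56*a) - 27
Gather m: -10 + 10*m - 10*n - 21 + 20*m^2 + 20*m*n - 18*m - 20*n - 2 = 20*m^2 + m*(20*n - 8) - 30*n - 33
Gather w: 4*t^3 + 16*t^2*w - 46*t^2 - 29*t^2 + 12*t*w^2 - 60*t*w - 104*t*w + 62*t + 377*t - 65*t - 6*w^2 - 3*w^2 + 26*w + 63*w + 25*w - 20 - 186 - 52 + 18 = 4*t^3 - 75*t^2 + 374*t + w^2*(12*t - 9) + w*(16*t^2 - 164*t + 114) - 240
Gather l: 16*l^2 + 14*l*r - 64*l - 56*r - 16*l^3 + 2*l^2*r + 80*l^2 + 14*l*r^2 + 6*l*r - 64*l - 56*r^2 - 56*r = -16*l^3 + l^2*(2*r + 96) + l*(14*r^2 + 20*r - 128) - 56*r^2 - 112*r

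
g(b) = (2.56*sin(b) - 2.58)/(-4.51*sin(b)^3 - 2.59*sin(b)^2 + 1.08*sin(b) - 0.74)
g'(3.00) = 3.48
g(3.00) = 3.40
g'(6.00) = 1.40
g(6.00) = 2.88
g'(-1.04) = -23.86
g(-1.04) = 6.79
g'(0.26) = -7.70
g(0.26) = 2.71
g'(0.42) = -6.54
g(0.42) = 1.48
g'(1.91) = 0.17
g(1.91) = 0.03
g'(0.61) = -2.90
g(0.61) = 0.61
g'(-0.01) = 1.81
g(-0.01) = 3.47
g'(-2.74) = -0.23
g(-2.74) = 2.78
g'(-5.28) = -0.47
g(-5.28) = 0.10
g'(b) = (2.56*sin(b) - 2.58)*(13.53*sin(b)^2*cos(b) + 5.18*sin(b)*cos(b) - 1.08*cos(b))/(-4.51*sin(b)^3 - 2.59*sin(b)^2 + 1.08*sin(b) - 0.74)^2 + 2.56*cos(b)/(-4.51*sin(b)^3 - 2.59*sin(b)^2 + 1.08*sin(b) - 0.74) = (23.0912*sin(b)^3 - 28.277*sin(b)^2 - 13.3644*sin(b) + 0.892)*cos(b)/(20.3401*sin(b)^6 + 23.3618*sin(b)^5 - 3.0335*sin(b)^4 + 1.0804*sin(b)^3 + 4.9996*sin(b)^2 - 1.5984*sin(b) + 0.5476)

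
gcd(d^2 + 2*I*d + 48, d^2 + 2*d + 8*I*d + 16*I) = d + 8*I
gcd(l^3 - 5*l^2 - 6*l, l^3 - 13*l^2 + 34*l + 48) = l^2 - 5*l - 6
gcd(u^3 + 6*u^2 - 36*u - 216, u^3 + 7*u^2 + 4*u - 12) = u + 6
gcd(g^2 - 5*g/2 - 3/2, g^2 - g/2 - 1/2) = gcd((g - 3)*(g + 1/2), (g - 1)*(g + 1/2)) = g + 1/2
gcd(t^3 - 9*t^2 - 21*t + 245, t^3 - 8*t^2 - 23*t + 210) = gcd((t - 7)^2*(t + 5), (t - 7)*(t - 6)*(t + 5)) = t^2 - 2*t - 35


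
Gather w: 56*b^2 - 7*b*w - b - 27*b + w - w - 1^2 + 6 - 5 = 56*b^2 - 7*b*w - 28*b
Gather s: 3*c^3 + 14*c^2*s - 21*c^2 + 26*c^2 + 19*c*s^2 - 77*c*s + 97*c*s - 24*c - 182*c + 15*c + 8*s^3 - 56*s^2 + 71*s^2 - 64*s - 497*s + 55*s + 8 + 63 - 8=3*c^3 + 5*c^2 - 191*c + 8*s^3 + s^2*(19*c + 15) + s*(14*c^2 + 20*c - 506) + 63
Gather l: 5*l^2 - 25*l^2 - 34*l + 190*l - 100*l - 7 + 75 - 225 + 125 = -20*l^2 + 56*l - 32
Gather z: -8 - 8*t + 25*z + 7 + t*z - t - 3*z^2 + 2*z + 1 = -9*t - 3*z^2 + z*(t + 27)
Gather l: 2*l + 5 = 2*l + 5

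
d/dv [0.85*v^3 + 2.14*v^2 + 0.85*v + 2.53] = 2.55*v^2 + 4.28*v + 0.85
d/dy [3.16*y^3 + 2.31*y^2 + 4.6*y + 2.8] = 9.48*y^2 + 4.62*y + 4.6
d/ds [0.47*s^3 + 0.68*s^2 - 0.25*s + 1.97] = 1.41*s^2 + 1.36*s - 0.25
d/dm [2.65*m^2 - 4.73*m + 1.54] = 5.3*m - 4.73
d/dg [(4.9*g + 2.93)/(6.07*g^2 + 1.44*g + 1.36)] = (-29.743*g^2 - 35.5702*g + 2.4448)/(36.8449*g^4 + 17.4816*g^3 + 18.584*g^2 + 3.9168*g + 1.8496)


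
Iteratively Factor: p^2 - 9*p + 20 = (p - 4)*(p - 5)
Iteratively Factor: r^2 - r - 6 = (r + 2)*(r - 3)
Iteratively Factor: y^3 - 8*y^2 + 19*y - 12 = (y - 4)*(y^2 - 4*y + 3) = (y - 4)*(y - 1)*(y - 3)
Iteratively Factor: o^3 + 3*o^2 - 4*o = (o)*(o^2 + 3*o - 4) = o*(o + 4)*(o - 1)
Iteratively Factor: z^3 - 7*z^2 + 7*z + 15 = (z - 3)*(z^2 - 4*z - 5) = (z - 5)*(z - 3)*(z + 1)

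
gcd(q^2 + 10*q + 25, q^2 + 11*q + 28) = 1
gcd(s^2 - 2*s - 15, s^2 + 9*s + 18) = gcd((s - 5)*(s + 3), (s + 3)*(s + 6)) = s + 3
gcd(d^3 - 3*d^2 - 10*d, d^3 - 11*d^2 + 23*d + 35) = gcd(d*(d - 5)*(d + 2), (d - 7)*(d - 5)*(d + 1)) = d - 5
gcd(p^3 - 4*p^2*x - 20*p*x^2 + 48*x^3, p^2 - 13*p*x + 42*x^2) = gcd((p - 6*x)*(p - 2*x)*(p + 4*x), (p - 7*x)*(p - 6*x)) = -p + 6*x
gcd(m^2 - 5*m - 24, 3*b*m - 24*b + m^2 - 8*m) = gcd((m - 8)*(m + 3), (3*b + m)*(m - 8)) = m - 8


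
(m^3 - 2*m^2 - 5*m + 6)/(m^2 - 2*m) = (m^3 - 2*m^2 - 5*m + 6)/(m*(m - 2))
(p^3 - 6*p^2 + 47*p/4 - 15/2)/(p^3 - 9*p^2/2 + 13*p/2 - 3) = (p - 5/2)/(p - 1)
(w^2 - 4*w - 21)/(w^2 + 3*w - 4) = (w^2 - 4*w - 21)/(w^2 + 3*w - 4)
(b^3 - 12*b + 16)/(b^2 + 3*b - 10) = (b^2 + 2*b - 8)/(b + 5)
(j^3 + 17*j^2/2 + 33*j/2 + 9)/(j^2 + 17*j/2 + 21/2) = (j^2 + 7*j + 6)/(j + 7)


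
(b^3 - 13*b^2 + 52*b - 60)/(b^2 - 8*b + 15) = (b^2 - 8*b + 12)/(b - 3)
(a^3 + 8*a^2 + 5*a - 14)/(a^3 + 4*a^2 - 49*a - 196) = (a^2 + a - 2)/(a^2 - 3*a - 28)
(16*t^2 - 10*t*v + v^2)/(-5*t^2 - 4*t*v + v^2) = (-16*t^2 + 10*t*v - v^2)/(5*t^2 + 4*t*v - v^2)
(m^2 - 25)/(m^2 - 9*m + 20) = (m + 5)/(m - 4)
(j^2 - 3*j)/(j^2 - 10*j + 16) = j*(j - 3)/(j^2 - 10*j + 16)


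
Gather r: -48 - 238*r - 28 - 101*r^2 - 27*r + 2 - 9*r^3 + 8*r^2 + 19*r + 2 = -9*r^3 - 93*r^2 - 246*r - 72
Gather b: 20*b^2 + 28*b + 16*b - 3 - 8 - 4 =20*b^2 + 44*b - 15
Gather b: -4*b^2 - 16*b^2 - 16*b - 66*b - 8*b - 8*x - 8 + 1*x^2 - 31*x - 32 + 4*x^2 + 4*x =-20*b^2 - 90*b + 5*x^2 - 35*x - 40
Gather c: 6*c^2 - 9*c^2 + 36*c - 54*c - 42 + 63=-3*c^2 - 18*c + 21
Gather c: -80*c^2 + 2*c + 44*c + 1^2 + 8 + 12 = -80*c^2 + 46*c + 21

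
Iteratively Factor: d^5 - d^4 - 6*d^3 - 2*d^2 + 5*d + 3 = (d - 3)*(d^4 + 2*d^3 - 2*d - 1) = (d - 3)*(d + 1)*(d^3 + d^2 - d - 1) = (d - 3)*(d - 1)*(d + 1)*(d^2 + 2*d + 1) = (d - 3)*(d - 1)*(d + 1)^2*(d + 1)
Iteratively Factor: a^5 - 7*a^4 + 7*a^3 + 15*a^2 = (a - 5)*(a^4 - 2*a^3 - 3*a^2) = (a - 5)*(a + 1)*(a^3 - 3*a^2) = a*(a - 5)*(a + 1)*(a^2 - 3*a) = a^2*(a - 5)*(a + 1)*(a - 3)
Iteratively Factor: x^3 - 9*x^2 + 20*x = (x)*(x^2 - 9*x + 20) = x*(x - 4)*(x - 5)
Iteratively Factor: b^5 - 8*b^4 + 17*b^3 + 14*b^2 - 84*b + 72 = (b - 3)*(b^4 - 5*b^3 + 2*b^2 + 20*b - 24) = (b - 3)*(b + 2)*(b^3 - 7*b^2 + 16*b - 12) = (b - 3)^2*(b + 2)*(b^2 - 4*b + 4) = (b - 3)^2*(b - 2)*(b + 2)*(b - 2)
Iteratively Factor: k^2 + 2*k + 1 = (k + 1)*(k + 1)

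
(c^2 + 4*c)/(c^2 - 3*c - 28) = c/(c - 7)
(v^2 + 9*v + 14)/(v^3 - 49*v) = (v + 2)/(v*(v - 7))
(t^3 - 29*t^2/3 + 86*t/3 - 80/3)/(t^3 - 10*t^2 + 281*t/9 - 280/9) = 3*(t - 2)/(3*t - 7)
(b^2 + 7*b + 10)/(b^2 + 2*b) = (b + 5)/b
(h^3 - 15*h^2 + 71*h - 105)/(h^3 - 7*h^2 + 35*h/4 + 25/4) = 4*(h^2 - 10*h + 21)/(4*h^2 - 8*h - 5)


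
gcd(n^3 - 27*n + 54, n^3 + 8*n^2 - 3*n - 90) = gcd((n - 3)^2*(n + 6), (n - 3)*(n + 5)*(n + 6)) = n^2 + 3*n - 18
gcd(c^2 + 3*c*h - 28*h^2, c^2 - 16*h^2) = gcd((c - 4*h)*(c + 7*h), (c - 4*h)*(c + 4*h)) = c - 4*h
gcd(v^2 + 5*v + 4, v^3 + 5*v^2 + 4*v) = v^2 + 5*v + 4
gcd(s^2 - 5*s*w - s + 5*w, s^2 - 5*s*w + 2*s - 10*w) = s - 5*w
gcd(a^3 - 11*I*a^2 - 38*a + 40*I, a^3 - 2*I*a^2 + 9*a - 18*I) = a - 2*I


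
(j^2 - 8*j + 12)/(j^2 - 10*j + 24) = (j - 2)/(j - 4)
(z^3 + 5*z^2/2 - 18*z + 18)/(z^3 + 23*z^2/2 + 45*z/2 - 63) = (z - 2)/(z + 7)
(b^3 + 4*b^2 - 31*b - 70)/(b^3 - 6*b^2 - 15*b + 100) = (b^2 + 9*b + 14)/(b^2 - b - 20)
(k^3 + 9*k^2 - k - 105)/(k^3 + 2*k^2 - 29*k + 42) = (k + 5)/(k - 2)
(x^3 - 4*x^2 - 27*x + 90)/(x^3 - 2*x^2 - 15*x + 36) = (x^2 - x - 30)/(x^2 + x - 12)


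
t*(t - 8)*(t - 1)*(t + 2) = t^4 - 7*t^3 - 10*t^2 + 16*t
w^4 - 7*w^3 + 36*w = w*(w - 6)*(w - 3)*(w + 2)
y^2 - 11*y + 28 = (y - 7)*(y - 4)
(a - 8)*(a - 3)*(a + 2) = a^3 - 9*a^2 + 2*a + 48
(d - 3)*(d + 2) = d^2 - d - 6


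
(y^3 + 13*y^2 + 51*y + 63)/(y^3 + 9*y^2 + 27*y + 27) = (y + 7)/(y + 3)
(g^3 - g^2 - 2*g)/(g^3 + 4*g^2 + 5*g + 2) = g*(g - 2)/(g^2 + 3*g + 2)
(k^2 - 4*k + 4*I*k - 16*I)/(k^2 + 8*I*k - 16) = (k - 4)/(k + 4*I)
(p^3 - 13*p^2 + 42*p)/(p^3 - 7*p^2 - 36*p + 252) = p/(p + 6)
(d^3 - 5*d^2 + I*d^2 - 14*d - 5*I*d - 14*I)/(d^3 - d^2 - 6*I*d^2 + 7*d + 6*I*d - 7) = (d^2 - 5*d - 14)/(d^2 - d*(1 + 7*I) + 7*I)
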